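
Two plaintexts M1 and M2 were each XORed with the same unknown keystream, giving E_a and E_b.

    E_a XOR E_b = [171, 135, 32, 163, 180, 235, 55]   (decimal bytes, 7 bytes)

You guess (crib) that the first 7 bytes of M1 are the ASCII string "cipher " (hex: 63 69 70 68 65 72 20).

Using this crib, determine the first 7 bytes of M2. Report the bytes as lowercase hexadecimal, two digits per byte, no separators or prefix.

Since E_a ⊕ E_b = M1 ⊕ M2, XORing with the guessed M1 bytes yields the corresponding M2 bytes: M2 = (E_a ⊕ E_b) ⊕ M1.
byte 0: ab ^ 63 = c8
byte 1: 87 ^ 69 = ee
byte 2: 20 ^ 70 = 50
byte 3: a3 ^ 68 = cb
byte 4: b4 ^ 65 = d1
byte 5: eb ^ 72 = 99
byte 6: 37 ^ 20 = 17

c8ee50cbd19917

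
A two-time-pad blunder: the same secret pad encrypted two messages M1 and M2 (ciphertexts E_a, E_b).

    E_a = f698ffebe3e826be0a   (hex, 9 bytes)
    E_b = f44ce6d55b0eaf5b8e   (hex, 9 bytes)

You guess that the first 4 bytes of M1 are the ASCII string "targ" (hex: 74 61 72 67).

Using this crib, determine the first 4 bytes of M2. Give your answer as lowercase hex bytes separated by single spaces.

First, E_a ⊕ E_b = (M1 ⊕ K) ⊕ (M2 ⊕ K) = M1 ⊕ M2, so the key drops out. Then M2 = (M1 ⊕ M2) ⊕ M1 over the first 4 bytes.
byte 0: (f6 ^ f4) ^ 74 = 02 ^ 74 = 76
byte 1: (98 ^ 4c) ^ 61 = d4 ^ 61 = b5
byte 2: (ff ^ e6) ^ 72 = 19 ^ 72 = 6b
byte 3: (eb ^ d5) ^ 67 = 3e ^ 67 = 59

76 b5 6b 59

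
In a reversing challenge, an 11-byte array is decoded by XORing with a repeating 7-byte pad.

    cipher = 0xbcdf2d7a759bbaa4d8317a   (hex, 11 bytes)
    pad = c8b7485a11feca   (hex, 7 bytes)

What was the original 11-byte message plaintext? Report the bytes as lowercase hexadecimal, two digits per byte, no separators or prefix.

746865206465706c6f7920

The 7-byte key repeats, so the effective keystream is c8 b7 48 5a 11 fe ca c8 b7 48 5a.
byte 0: 10111100 ⊕ 11001000 = 01110100
byte 1: 11011111 ⊕ 10110111 = 01101000
byte 2: 00101101 ⊕ 01001000 = 01100101
byte 3: 01111010 ⊕ 01011010 = 00100000
byte 4: 01110101 ⊕ 00010001 = 01100100
byte 5: 10011011 ⊕ 11111110 = 01100101
byte 6: 10111010 ⊕ 11001010 = 01110000
byte 7: 10100100 ⊕ 11001000 = 01101100
byte 8: 11011000 ⊕ 10110111 = 01101111
byte 9: 00110001 ⊕ 01001000 = 01111001
byte 10: 01111010 ⊕ 01011010 = 00100000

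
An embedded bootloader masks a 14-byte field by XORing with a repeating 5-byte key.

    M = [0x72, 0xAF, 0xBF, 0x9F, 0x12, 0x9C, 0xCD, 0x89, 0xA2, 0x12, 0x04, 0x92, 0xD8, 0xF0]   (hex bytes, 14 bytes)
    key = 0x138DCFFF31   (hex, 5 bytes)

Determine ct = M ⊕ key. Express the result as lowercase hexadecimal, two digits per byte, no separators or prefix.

61227060238f40465d23171f170f

The 5-byte key repeats, so the effective keystream is 13 8d cf ff 31 13 8d cf ff 31 13 8d cf ff.
byte 0: 114 ^  19 =  97
byte 1: 175 ^ 141 =  34
byte 2: 191 ^ 207 = 112
byte 3: 159 ^ 255 =  96
byte 4:  18 ^  49 =  35
byte 5: 156 ^  19 = 143
byte 6: 205 ^ 141 =  64
byte 7: 137 ^ 207 =  70
byte 8: 162 ^ 255 =  93
byte 9:  18 ^  49 =  35
byte 10:   4 ^  19 =  23
byte 11: 146 ^ 141 =  31
byte 12: 216 ^ 207 =  23
byte 13: 240 ^ 255 =  15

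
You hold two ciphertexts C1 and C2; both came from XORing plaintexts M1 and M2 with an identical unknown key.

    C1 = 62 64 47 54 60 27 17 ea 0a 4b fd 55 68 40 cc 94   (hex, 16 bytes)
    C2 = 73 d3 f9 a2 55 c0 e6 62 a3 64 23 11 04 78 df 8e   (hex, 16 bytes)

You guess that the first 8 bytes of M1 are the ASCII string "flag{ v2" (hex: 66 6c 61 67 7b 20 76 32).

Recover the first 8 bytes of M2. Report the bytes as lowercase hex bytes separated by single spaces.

77 db df 91 4e c7 87 ba

First, C1 ⊕ C2 = (M1 ⊕ K) ⊕ (M2 ⊕ K) = M1 ⊕ M2, so the key drops out. Then M2 = (M1 ⊕ M2) ⊕ M1 over the first 8 bytes.
byte 0: (62 ^ 73) ^ 66 = 11 ^ 66 = 77
byte 1: (64 ^ d3) ^ 6c = b7 ^ 6c = db
byte 2: (47 ^ f9) ^ 61 = be ^ 61 = df
byte 3: (54 ^ a2) ^ 67 = f6 ^ 67 = 91
byte 4: (60 ^ 55) ^ 7b = 35 ^ 7b = 4e
byte 5: (27 ^ c0) ^ 20 = e7 ^ 20 = c7
byte 6: (17 ^ e6) ^ 76 = f1 ^ 76 = 87
byte 7: (ea ^ 62) ^ 32 = 88 ^ 32 = ba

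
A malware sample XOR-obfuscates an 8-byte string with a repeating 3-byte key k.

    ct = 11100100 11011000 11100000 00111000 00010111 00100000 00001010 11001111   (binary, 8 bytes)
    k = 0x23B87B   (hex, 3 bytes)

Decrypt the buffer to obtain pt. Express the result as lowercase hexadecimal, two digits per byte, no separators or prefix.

c7609b1baf5b2977

The 3-byte key repeats, so the effective keystream is 23 b8 7b 23 b8 7b 23 b8.
byte 0: 11100100 ^ 00100011 = 11000111
byte 1: 11011000 ^ 10111000 = 01100000
byte 2: 11100000 ^ 01111011 = 10011011
byte 3: 00111000 ^ 00100011 = 00011011
byte 4: 00010111 ^ 10111000 = 10101111
byte 5: 00100000 ^ 01111011 = 01011011
byte 6: 00001010 ^ 00100011 = 00101001
byte 7: 11001111 ^ 10111000 = 01110111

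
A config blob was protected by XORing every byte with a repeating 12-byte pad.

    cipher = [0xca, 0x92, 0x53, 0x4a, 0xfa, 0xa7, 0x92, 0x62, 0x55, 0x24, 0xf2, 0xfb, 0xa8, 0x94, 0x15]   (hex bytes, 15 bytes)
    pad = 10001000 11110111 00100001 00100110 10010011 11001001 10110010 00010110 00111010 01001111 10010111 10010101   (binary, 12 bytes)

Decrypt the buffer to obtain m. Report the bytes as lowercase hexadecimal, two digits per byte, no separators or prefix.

4265726c696e20746f6b656e206334

The 12-byte key repeats, so the effective keystream is 88 f7 21 26 93 c9 b2 16 3a 4f 97 95 88 f7 21.
byte 0: ca XOR 88 = 42
byte 1: 92 XOR f7 = 65
byte 2: 53 XOR 21 = 72
byte 3: 4a XOR 26 = 6c
byte 4: fa XOR 93 = 69
byte 5: a7 XOR c9 = 6e
byte 6: 92 XOR b2 = 20
byte 7: 62 XOR 16 = 74
byte 8: 55 XOR 3a = 6f
byte 9: 24 XOR 4f = 6b
byte 10: f2 XOR 97 = 65
byte 11: fb XOR 95 = 6e
byte 12: a8 XOR 88 = 20
byte 13: 94 XOR f7 = 63
byte 14: 15 XOR 21 = 34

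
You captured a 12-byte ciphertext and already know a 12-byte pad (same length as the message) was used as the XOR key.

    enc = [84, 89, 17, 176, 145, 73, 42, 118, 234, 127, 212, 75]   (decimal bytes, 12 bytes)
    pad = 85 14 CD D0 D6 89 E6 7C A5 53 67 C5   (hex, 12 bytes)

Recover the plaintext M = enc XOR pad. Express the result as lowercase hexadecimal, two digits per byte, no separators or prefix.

d14ddc6047c0cc0a4f2cb38e

XOR is its own inverse, so applying the key byte-wise gives the result directly.
 84 XOR 133 = 209
 89 XOR  20 =  77
 17 XOR 205 = 220
176 XOR 208 =  96
145 XOR 214 =  71
 73 XOR 137 = 192
 42 XOR 230 = 204
118 XOR 124 =  10
234 XOR 165 =  79
127 XOR  83 =  44
212 XOR 103 = 179
 75 XOR 197 = 142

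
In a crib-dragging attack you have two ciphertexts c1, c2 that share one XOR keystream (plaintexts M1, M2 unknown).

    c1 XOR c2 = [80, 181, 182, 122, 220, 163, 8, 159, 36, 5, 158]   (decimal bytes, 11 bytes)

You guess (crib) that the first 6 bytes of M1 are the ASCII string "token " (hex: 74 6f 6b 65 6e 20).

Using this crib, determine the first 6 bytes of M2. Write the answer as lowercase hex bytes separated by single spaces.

24 da dd 1f b2 83

Since c1 ⊕ c2 = M1 ⊕ M2, XORing with the guessed M1 bytes yields the corresponding M2 bytes: M2 = (c1 ⊕ c2) ⊕ M1.
50 xor 74 = 24
b5 xor 6f = da
b6 xor 6b = dd
7a xor 65 = 1f
dc xor 6e = b2
a3 xor 20 = 83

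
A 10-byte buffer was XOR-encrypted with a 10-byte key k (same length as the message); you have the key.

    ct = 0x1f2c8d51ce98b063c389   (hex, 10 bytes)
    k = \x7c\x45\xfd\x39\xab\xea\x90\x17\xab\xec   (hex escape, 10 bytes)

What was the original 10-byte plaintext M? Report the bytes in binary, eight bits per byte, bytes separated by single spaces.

1f ⊕ 7c = 63
2c ⊕ 45 = 69
8d ⊕ fd = 70
51 ⊕ 39 = 68
ce ⊕ ab = 65
98 ⊕ ea = 72
b0 ⊕ 90 = 20
63 ⊕ 17 = 74
c3 ⊕ ab = 68
89 ⊕ ec = 65

01100011 01101001 01110000 01101000 01100101 01110010 00100000 01110100 01101000 01100101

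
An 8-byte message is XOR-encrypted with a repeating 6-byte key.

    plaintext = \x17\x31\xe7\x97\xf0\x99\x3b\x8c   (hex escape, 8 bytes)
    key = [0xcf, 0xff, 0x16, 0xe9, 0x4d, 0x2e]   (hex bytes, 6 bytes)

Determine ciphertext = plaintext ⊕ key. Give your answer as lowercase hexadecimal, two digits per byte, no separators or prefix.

The 6-byte key repeats, so the effective keystream is cf ff 16 e9 4d 2e cf ff.
byte 0:  23 ⊕ 207 = 216
byte 1:  49 ⊕ 255 = 206
byte 2: 231 ⊕  22 = 241
byte 3: 151 ⊕ 233 = 126
byte 4: 240 ⊕  77 = 189
byte 5: 153 ⊕  46 = 183
byte 6:  59 ⊕ 207 = 244
byte 7: 140 ⊕ 255 = 115

d8cef17ebdb7f473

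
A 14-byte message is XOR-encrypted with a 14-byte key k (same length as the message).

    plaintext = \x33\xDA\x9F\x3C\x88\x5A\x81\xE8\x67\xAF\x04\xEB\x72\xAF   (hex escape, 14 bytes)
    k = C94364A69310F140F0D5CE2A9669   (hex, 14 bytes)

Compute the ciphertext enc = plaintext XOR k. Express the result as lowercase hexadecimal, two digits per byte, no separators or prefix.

XOR is its own inverse, so applying the key byte-wise gives the result directly.
 51 xor 201 = 250
218 xor  67 = 153
159 xor 100 = 251
 60 xor 166 = 154
136 xor 147 =  27
 90 xor  16 =  74
129 xor 241 = 112
232 xor  64 = 168
103 xor 240 = 151
175 xor 213 = 122
  4 xor 206 = 202
235 xor  42 = 193
114 xor 150 = 228
175 xor 105 = 198

fa99fb9a1b4a70a8977acac1e4c6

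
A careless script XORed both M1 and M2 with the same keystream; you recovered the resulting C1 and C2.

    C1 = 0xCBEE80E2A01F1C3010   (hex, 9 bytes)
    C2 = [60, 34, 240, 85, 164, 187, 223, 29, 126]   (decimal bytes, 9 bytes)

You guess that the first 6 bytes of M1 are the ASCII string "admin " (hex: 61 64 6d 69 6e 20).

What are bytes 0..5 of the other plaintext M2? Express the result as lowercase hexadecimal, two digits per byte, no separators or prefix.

96a81dde6a84

First, C1 ⊕ C2 = (M1 ⊕ K) ⊕ (M2 ⊕ K) = M1 ⊕ M2, so the key drops out. Then M2 = (M1 ⊕ M2) ⊕ M1 over the first 6 bytes.
byte 0: (cb XOR 3c) XOR 61 = f7 XOR 61 = 96
byte 1: (ee XOR 22) XOR 64 = cc XOR 64 = a8
byte 2: (80 XOR f0) XOR 6d = 70 XOR 6d = 1d
byte 3: (e2 XOR 55) XOR 69 = b7 XOR 69 = de
byte 4: (a0 XOR a4) XOR 6e = 04 XOR 6e = 6a
byte 5: (1f XOR bb) XOR 20 = a4 XOR 20 = 84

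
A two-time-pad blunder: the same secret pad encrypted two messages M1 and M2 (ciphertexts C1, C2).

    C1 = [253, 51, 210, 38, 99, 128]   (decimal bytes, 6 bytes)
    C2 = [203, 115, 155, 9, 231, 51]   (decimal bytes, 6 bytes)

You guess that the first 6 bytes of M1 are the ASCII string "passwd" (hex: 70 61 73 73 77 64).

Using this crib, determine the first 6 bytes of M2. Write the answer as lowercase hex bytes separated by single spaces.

46 21 3a 5c f3 d7

First, C1 ⊕ C2 = (M1 ⊕ K) ⊕ (M2 ⊕ K) = M1 ⊕ M2, so the key drops out. Then M2 = (M1 ⊕ M2) ⊕ M1 over the first 6 bytes.
byte 0: (fd ^ cb) ^ 70 = 36 ^ 70 = 46
byte 1: (33 ^ 73) ^ 61 = 40 ^ 61 = 21
byte 2: (d2 ^ 9b) ^ 73 = 49 ^ 73 = 3a
byte 3: (26 ^ 09) ^ 73 = 2f ^ 73 = 5c
byte 4: (63 ^ e7) ^ 77 = 84 ^ 77 = f3
byte 5: (80 ^ 33) ^ 64 = b3 ^ 64 = d7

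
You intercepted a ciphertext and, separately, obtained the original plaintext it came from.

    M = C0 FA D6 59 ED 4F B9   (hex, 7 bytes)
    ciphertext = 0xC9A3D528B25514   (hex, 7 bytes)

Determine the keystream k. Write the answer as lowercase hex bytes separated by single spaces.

Since ciphertext = M ⊕ k, XORing both sides with M gives k = M ⊕ ciphertext.
byte 0: 192 ^ 201 =   9
byte 1: 250 ^ 163 =  89
byte 2: 214 ^ 213 =   3
byte 3:  89 ^  40 = 113
byte 4: 237 ^ 178 =  95
byte 5:  79 ^  85 =  26
byte 6: 185 ^  20 = 173

09 59 03 71 5f 1a ad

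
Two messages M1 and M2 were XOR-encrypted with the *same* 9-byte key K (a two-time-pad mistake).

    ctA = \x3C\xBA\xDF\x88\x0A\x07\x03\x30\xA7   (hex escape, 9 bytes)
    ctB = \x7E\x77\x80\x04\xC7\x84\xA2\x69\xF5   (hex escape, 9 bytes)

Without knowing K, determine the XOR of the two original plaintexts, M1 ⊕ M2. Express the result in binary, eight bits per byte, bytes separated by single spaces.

01000010 11001101 01011111 10001100 11001101 10000011 10100001 01011001 01010010

ctA ⊕ ctB = (M1 ⊕ K) ⊕ (M2 ⊕ K) = M1 ⊕ M2 — the shared key cancels under XOR.
byte 0: 3c XOR 7e = 42
byte 1: ba XOR 77 = cd
byte 2: df XOR 80 = 5f
byte 3: 88 XOR 04 = 8c
byte 4: 0a XOR c7 = cd
byte 5: 07 XOR 84 = 83
byte 6: 03 XOR a2 = a1
byte 7: 30 XOR 69 = 59
byte 8: a7 XOR f5 = 52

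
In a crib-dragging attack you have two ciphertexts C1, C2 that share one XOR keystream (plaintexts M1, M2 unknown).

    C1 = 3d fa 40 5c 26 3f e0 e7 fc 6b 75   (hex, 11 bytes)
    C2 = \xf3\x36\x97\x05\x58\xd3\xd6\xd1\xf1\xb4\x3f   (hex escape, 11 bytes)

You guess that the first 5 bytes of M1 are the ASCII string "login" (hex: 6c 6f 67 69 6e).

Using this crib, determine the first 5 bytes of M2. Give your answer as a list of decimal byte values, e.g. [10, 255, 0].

[162, 163, 176, 48, 16]

First, C1 ⊕ C2 = (M1 ⊕ K) ⊕ (M2 ⊕ K) = M1 ⊕ M2, so the key drops out. Then M2 = (M1 ⊕ M2) ⊕ M1 over the first 5 bytes.
byte 0: (3d xor f3) xor 6c = ce xor 6c = a2
byte 1: (fa xor 36) xor 6f = cc xor 6f = a3
byte 2: (40 xor 97) xor 67 = d7 xor 67 = b0
byte 3: (5c xor 05) xor 69 = 59 xor 69 = 30
byte 4: (26 xor 58) xor 6e = 7e xor 6e = 10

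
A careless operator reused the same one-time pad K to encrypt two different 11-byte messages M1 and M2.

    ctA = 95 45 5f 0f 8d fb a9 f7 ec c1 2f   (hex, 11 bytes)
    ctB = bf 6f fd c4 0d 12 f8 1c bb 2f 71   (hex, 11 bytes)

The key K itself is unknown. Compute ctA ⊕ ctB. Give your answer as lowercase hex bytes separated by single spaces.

ctA ⊕ ctB = (M1 ⊕ K) ⊕ (M2 ⊕ K) = M1 ⊕ M2 — the shared key cancels under XOR.
95 xor bf = 2a
45 xor 6f = 2a
5f xor fd = a2
0f xor c4 = cb
8d xor 0d = 80
fb xor 12 = e9
a9 xor f8 = 51
f7 xor 1c = eb
ec xor bb = 57
c1 xor 2f = ee
2f xor 71 = 5e

2a 2a a2 cb 80 e9 51 eb 57 ee 5e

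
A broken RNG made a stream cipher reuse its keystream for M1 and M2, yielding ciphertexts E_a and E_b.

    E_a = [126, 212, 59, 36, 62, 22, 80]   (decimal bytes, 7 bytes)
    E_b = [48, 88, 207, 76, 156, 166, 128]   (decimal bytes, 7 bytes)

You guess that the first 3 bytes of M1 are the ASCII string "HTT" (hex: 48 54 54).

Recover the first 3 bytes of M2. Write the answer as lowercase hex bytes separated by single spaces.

06 d8 a0

First, E_a ⊕ E_b = (M1 ⊕ K) ⊕ (M2 ⊕ K) = M1 ⊕ M2, so the key drops out. Then M2 = (M1 ⊕ M2) ⊕ M1 over the first 3 bytes.
byte 0: (7e xor 30) xor 48 = 4e xor 48 = 06
byte 1: (d4 xor 58) xor 54 = 8c xor 54 = d8
byte 2: (3b xor cf) xor 54 = f4 xor 54 = a0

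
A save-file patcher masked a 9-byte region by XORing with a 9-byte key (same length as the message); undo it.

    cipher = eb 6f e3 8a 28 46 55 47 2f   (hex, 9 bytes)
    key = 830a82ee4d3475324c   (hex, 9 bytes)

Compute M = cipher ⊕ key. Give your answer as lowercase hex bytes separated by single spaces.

68 65 61 64 65 72 20 75 63

byte 0: eb xor 83 = 68
byte 1: 6f xor 0a = 65
byte 2: e3 xor 82 = 61
byte 3: 8a xor ee = 64
byte 4: 28 xor 4d = 65
byte 5: 46 xor 34 = 72
byte 6: 55 xor 75 = 20
byte 7: 47 xor 32 = 75
byte 8: 2f xor 4c = 63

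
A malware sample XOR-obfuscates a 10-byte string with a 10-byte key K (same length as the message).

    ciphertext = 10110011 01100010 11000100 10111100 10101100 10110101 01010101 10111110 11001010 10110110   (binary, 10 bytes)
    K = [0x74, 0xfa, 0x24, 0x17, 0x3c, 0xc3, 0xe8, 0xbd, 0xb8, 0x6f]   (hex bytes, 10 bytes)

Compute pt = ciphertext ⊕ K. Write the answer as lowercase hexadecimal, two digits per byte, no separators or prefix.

XOR is its own inverse, so applying the key byte-wise gives the result directly.
b3 xor 74 = c7
62 xor fa = 98
c4 xor 24 = e0
bc xor 17 = ab
ac xor 3c = 90
b5 xor c3 = 76
55 xor e8 = bd
be xor bd = 03
ca xor b8 = 72
b6 xor 6f = d9

c798e0ab9076bd0372d9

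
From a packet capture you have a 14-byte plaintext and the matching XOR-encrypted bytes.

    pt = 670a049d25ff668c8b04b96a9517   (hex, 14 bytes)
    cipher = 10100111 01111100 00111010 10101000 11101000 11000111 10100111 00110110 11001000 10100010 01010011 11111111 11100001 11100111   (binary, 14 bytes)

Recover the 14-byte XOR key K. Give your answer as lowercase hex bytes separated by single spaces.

c0 76 3e 35 cd 38 c1 ba 43 a6 ea 95 74 f0

Since cipher = pt ⊕ K, XORing both sides with pt gives K = pt ⊕ cipher.
01100111 XOR 10100111 = 11000000
00001010 XOR 01111100 = 01110110
00000100 XOR 00111010 = 00111110
10011101 XOR 10101000 = 00110101
00100101 XOR 11101000 = 11001101
11111111 XOR 11000111 = 00111000
01100110 XOR 10100111 = 11000001
10001100 XOR 00110110 = 10111010
10001011 XOR 11001000 = 01000011
00000100 XOR 10100010 = 10100110
10111001 XOR 01010011 = 11101010
01101010 XOR 11111111 = 10010101
10010101 XOR 11100001 = 01110100
00010111 XOR 11100111 = 11110000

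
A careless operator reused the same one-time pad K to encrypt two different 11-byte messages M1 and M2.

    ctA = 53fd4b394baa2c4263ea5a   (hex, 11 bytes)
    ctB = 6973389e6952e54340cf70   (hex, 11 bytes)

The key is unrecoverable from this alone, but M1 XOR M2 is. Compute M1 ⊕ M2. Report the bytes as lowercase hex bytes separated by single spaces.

ctA ⊕ ctB = (M1 ⊕ K) ⊕ (M2 ⊕ K) = M1 ⊕ M2 — the shared key cancels under XOR.
53 XOR 69 = 3a
fd XOR 73 = 8e
4b XOR 38 = 73
39 XOR 9e = a7
4b XOR 69 = 22
aa XOR 52 = f8
2c XOR e5 = c9
42 XOR 43 = 01
63 XOR 40 = 23
ea XOR cf = 25
5a XOR 70 = 2a

3a 8e 73 a7 22 f8 c9 01 23 25 2a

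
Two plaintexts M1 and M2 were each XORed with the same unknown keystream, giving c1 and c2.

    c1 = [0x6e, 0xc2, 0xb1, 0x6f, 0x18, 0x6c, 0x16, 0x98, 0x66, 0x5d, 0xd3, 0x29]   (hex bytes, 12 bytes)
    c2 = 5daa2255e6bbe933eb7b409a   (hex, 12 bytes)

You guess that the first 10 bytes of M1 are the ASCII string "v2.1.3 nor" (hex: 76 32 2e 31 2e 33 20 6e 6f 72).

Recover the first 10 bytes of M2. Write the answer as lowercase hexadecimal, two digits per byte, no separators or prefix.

First, c1 ⊕ c2 = (M1 ⊕ K) ⊕ (M2 ⊕ K) = M1 ⊕ M2, so the key drops out. Then M2 = (M1 ⊕ M2) ⊕ M1 over the first 10 bytes.
byte 0: (6e ^ 5d) ^ 76 = 33 ^ 76 = 45
byte 1: (c2 ^ aa) ^ 32 = 68 ^ 32 = 5a
byte 2: (b1 ^ 22) ^ 2e = 93 ^ 2e = bd
byte 3: (6f ^ 55) ^ 31 = 3a ^ 31 = 0b
byte 4: (18 ^ e6) ^ 2e = fe ^ 2e = d0
byte 5: (6c ^ bb) ^ 33 = d7 ^ 33 = e4
byte 6: (16 ^ e9) ^ 20 = ff ^ 20 = df
byte 7: (98 ^ 33) ^ 6e = ab ^ 6e = c5
byte 8: (66 ^ eb) ^ 6f = 8d ^ 6f = e2
byte 9: (5d ^ 7b) ^ 72 = 26 ^ 72 = 54

455abd0bd0e4dfc5e254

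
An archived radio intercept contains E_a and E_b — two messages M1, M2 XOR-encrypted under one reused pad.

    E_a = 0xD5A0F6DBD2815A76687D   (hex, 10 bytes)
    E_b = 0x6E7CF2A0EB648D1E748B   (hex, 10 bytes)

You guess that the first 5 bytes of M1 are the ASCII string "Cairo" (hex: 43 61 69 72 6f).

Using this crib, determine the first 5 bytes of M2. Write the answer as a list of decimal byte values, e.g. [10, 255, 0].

[248, 189, 109, 9, 86]

First, E_a ⊕ E_b = (M1 ⊕ K) ⊕ (M2 ⊕ K) = M1 ⊕ M2, so the key drops out. Then M2 = (M1 ⊕ M2) ⊕ M1 over the first 5 bytes.
byte 0: (d5 ⊕ 6e) ⊕ 43 = bb ⊕ 43 = f8
byte 1: (a0 ⊕ 7c) ⊕ 61 = dc ⊕ 61 = bd
byte 2: (f6 ⊕ f2) ⊕ 69 = 04 ⊕ 69 = 6d
byte 3: (db ⊕ a0) ⊕ 72 = 7b ⊕ 72 = 09
byte 4: (d2 ⊕ eb) ⊕ 6f = 39 ⊕ 6f = 56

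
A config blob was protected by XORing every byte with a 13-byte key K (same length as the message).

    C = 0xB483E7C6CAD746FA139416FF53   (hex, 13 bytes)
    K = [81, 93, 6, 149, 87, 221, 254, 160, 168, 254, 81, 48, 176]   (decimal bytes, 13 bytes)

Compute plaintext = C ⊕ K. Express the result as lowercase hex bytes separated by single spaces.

XOR is its own inverse, so applying the key byte-wise gives the result directly.
byte 0: 10110100 XOR 01010001 = 11100101
byte 1: 10000011 XOR 01011101 = 11011110
byte 2: 11100111 XOR 00000110 = 11100001
byte 3: 11000110 XOR 10010101 = 01010011
byte 4: 11001010 XOR 01010111 = 10011101
byte 5: 11010111 XOR 11011101 = 00001010
byte 6: 01000110 XOR 11111110 = 10111000
byte 7: 11111010 XOR 10100000 = 01011010
byte 8: 00010011 XOR 10101000 = 10111011
byte 9: 10010100 XOR 11111110 = 01101010
byte 10: 00010110 XOR 01010001 = 01000111
byte 11: 11111111 XOR 00110000 = 11001111
byte 12: 01010011 XOR 10110000 = 11100011

e5 de e1 53 9d 0a b8 5a bb 6a 47 cf e3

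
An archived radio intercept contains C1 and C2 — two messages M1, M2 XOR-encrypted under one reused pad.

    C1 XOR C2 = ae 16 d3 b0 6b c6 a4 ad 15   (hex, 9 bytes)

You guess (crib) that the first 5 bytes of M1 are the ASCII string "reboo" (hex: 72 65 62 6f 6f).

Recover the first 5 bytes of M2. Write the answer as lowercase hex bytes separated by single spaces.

dc 73 b1 df 04

Since C1 ⊕ C2 = M1 ⊕ M2, XORing with the guessed M1 bytes yields the corresponding M2 bytes: M2 = (C1 ⊕ C2) ⊕ M1.
byte 0: 174 XOR 114 = 220
byte 1:  22 XOR 101 = 115
byte 2: 211 XOR  98 = 177
byte 3: 176 XOR 111 = 223
byte 4: 107 XOR 111 =   4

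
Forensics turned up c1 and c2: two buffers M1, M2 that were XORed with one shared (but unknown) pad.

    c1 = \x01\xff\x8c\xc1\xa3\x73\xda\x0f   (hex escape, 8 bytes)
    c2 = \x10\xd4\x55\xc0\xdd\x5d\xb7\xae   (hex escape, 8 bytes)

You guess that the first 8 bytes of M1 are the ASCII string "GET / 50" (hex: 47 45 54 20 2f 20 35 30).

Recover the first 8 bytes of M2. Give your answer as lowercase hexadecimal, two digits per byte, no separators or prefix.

First, c1 ⊕ c2 = (M1 ⊕ K) ⊕ (M2 ⊕ K) = M1 ⊕ M2, so the key drops out. Then M2 = (M1 ⊕ M2) ⊕ M1 over the first 8 bytes.
byte 0: (01 ⊕ 10) ⊕ 47 = 11 ⊕ 47 = 56
byte 1: (ff ⊕ d4) ⊕ 45 = 2b ⊕ 45 = 6e
byte 2: (8c ⊕ 55) ⊕ 54 = d9 ⊕ 54 = 8d
byte 3: (c1 ⊕ c0) ⊕ 20 = 01 ⊕ 20 = 21
byte 4: (a3 ⊕ dd) ⊕ 2f = 7e ⊕ 2f = 51
byte 5: (73 ⊕ 5d) ⊕ 20 = 2e ⊕ 20 = 0e
byte 6: (da ⊕ b7) ⊕ 35 = 6d ⊕ 35 = 58
byte 7: (0f ⊕ ae) ⊕ 30 = a1 ⊕ 30 = 91

566e8d21510e5891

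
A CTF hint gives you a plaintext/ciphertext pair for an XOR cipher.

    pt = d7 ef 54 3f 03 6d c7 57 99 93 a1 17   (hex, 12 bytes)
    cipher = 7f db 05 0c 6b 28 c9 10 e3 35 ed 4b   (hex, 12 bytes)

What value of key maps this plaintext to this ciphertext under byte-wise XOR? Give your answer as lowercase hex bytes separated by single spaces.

Since cipher = pt ⊕ key, XORing both sides with pt gives key = pt ⊕ cipher.
byte 0: d7 ⊕ 7f = a8
byte 1: ef ⊕ db = 34
byte 2: 54 ⊕ 05 = 51
byte 3: 3f ⊕ 0c = 33
byte 4: 03 ⊕ 6b = 68
byte 5: 6d ⊕ 28 = 45
byte 6: c7 ⊕ c9 = 0e
byte 7: 57 ⊕ 10 = 47
byte 8: 99 ⊕ e3 = 7a
byte 9: 93 ⊕ 35 = a6
byte 10: a1 ⊕ ed = 4c
byte 11: 17 ⊕ 4b = 5c

a8 34 51 33 68 45 0e 47 7a a6 4c 5c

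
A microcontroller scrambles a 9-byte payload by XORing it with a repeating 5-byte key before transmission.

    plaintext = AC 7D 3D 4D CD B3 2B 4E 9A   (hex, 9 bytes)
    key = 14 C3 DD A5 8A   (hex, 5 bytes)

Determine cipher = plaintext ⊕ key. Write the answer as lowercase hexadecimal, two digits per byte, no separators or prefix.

b8bee0e847a7e8933f

The 5-byte key repeats, so the effective keystream is 14 c3 dd a5 8a 14 c3 dd a5.
byte 0: 10101100 xor 00010100 = 10111000
byte 1: 01111101 xor 11000011 = 10111110
byte 2: 00111101 xor 11011101 = 11100000
byte 3: 01001101 xor 10100101 = 11101000
byte 4: 11001101 xor 10001010 = 01000111
byte 5: 10110011 xor 00010100 = 10100111
byte 6: 00101011 xor 11000011 = 11101000
byte 7: 01001110 xor 11011101 = 10010011
byte 8: 10011010 xor 10100101 = 00111111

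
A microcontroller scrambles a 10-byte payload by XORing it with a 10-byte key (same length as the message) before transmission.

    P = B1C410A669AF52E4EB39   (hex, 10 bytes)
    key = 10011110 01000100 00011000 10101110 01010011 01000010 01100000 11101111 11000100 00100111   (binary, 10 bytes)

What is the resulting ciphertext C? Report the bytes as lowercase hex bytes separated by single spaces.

2f 80 08 08 3a ed 32 0b 2f 1e

XOR is its own inverse, so applying the key byte-wise gives the result directly.
b1 xor 9e = 2f
c4 xor 44 = 80
10 xor 18 = 08
a6 xor ae = 08
69 xor 53 = 3a
af xor 42 = ed
52 xor 60 = 32
e4 xor ef = 0b
eb xor c4 = 2f
39 xor 27 = 1e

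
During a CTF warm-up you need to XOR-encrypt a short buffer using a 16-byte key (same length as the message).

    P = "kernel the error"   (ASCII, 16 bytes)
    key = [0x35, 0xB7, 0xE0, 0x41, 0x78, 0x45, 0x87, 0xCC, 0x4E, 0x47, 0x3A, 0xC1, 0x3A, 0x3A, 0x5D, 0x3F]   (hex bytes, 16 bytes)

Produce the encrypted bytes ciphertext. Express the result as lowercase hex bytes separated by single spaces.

byte 0: 01101011 XOR 00110101 = 01011110
byte 1: 01100101 XOR 10110111 = 11010010
byte 2: 01110010 XOR 11100000 = 10010010
byte 3: 01101110 XOR 01000001 = 00101111
byte 4: 01100101 XOR 01111000 = 00011101
byte 5: 01101100 XOR 01000101 = 00101001
byte 6: 00100000 XOR 10000111 = 10100111
byte 7: 01110100 XOR 11001100 = 10111000
byte 8: 01101000 XOR 01001110 = 00100110
byte 9: 01100101 XOR 01000111 = 00100010
byte 10: 00100000 XOR 00111010 = 00011010
byte 11: 01100101 XOR 11000001 = 10100100
byte 12: 01110010 XOR 00111010 = 01001000
byte 13: 01110010 XOR 00111010 = 01001000
byte 14: 01101111 XOR 01011101 = 00110010
byte 15: 01110010 XOR 00111111 = 01001101

5e d2 92 2f 1d 29 a7 b8 26 22 1a a4 48 48 32 4d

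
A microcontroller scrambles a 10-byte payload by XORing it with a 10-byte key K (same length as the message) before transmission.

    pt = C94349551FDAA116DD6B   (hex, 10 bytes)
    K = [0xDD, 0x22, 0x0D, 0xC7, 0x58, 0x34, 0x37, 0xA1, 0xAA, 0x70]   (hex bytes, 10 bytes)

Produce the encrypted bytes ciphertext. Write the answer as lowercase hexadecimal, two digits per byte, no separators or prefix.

1461449247ee96b7771b

XOR is its own inverse, so applying the key byte-wise gives the result directly.
11001001 XOR 11011101 = 00010100
01000011 XOR 00100010 = 01100001
01001001 XOR 00001101 = 01000100
01010101 XOR 11000111 = 10010010
00011111 XOR 01011000 = 01000111
11011010 XOR 00110100 = 11101110
10100001 XOR 00110111 = 10010110
00010110 XOR 10100001 = 10110111
11011101 XOR 10101010 = 01110111
01101011 XOR 01110000 = 00011011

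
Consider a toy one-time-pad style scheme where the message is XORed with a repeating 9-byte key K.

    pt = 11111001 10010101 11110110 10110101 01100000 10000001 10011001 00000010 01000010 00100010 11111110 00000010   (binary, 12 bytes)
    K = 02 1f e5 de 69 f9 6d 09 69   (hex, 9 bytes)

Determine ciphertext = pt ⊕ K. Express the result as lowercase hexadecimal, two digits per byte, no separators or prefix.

fb8a136b0978f40b2b20e1e7

The 9-byte key repeats, so the effective keystream is 02 1f e5 de 69 f9 6d 09 69 02 1f e5.
byte 0: 249 ^   2 = 251
byte 1: 149 ^  31 = 138
byte 2: 246 ^ 229 =  19
byte 3: 181 ^ 222 = 107
byte 4:  96 ^ 105 =   9
byte 5: 129 ^ 249 = 120
byte 6: 153 ^ 109 = 244
byte 7:   2 ^   9 =  11
byte 8:  66 ^ 105 =  43
byte 9:  34 ^   2 =  32
byte 10: 254 ^  31 = 225
byte 11:   2 ^ 229 = 231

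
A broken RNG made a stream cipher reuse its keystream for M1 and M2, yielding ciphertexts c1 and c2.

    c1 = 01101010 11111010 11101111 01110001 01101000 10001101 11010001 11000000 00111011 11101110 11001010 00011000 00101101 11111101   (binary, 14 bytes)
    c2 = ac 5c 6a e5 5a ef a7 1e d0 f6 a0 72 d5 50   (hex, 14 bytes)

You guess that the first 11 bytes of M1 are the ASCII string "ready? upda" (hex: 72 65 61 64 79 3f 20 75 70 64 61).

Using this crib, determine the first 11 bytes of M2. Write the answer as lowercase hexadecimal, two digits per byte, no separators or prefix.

b4c3e4f04b5d56ab9b7c0b

First, c1 ⊕ c2 = (M1 ⊕ K) ⊕ (M2 ⊕ K) = M1 ⊕ M2, so the key drops out. Then M2 = (M1 ⊕ M2) ⊕ M1 over the first 11 bytes.
byte 0: (6a xor ac) xor 72 = c6 xor 72 = b4
byte 1: (fa xor 5c) xor 65 = a6 xor 65 = c3
byte 2: (ef xor 6a) xor 61 = 85 xor 61 = e4
byte 3: (71 xor e5) xor 64 = 94 xor 64 = f0
byte 4: (68 xor 5a) xor 79 = 32 xor 79 = 4b
byte 5: (8d xor ef) xor 3f = 62 xor 3f = 5d
byte 6: (d1 xor a7) xor 20 = 76 xor 20 = 56
byte 7: (c0 xor 1e) xor 75 = de xor 75 = ab
byte 8: (3b xor d0) xor 70 = eb xor 70 = 9b
byte 9: (ee xor f6) xor 64 = 18 xor 64 = 7c
byte 10: (ca xor a0) xor 61 = 6a xor 61 = 0b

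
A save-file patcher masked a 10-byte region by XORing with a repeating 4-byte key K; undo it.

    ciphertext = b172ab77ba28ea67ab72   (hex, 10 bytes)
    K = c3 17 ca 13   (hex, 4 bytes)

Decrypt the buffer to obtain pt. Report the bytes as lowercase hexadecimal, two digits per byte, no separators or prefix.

72656164793f20746865

The 4-byte key repeats, so the effective keystream is c3 17 ca 13 c3 17 ca 13 c3 17.
byte 0: b1 xor c3 = 72
byte 1: 72 xor 17 = 65
byte 2: ab xor ca = 61
byte 3: 77 xor 13 = 64
byte 4: ba xor c3 = 79
byte 5: 28 xor 17 = 3f
byte 6: ea xor ca = 20
byte 7: 67 xor 13 = 74
byte 8: ab xor c3 = 68
byte 9: 72 xor 17 = 65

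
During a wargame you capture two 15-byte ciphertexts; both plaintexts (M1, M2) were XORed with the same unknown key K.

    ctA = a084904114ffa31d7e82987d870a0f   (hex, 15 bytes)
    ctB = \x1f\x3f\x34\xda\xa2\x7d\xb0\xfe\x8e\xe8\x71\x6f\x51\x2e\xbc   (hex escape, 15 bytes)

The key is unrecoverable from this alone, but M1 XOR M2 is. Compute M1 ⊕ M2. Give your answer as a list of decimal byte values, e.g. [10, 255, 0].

[191, 187, 164, 155, 182, 130, 19, 227, 240, 106, 233, 18, 214, 36, 179]

ctA ⊕ ctB = (M1 ⊕ K) ⊕ (M2 ⊕ K) = M1 ⊕ M2 — the shared key cancels under XOR.
byte 0: 10100000 xor 00011111 = 10111111
byte 1: 10000100 xor 00111111 = 10111011
byte 2: 10010000 xor 00110100 = 10100100
byte 3: 01000001 xor 11011010 = 10011011
byte 4: 00010100 xor 10100010 = 10110110
byte 5: 11111111 xor 01111101 = 10000010
byte 6: 10100011 xor 10110000 = 00010011
byte 7: 00011101 xor 11111110 = 11100011
byte 8: 01111110 xor 10001110 = 11110000
byte 9: 10000010 xor 11101000 = 01101010
byte 10: 10011000 xor 01110001 = 11101001
byte 11: 01111101 xor 01101111 = 00010010
byte 12: 10000111 xor 01010001 = 11010110
byte 13: 00001010 xor 00101110 = 00100100
byte 14: 00001111 xor 10111100 = 10110011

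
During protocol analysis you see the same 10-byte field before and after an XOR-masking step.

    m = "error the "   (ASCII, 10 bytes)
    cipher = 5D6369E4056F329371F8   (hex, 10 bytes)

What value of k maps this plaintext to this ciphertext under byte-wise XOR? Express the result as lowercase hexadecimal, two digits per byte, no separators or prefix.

38111b8b774f46fb14d8

Since cipher = m ⊕ k, XORing both sides with m gives k = m ⊕ cipher.
byte 0: 101 xor  93 =  56
byte 1: 114 xor  99 =  17
byte 2: 114 xor 105 =  27
byte 3: 111 xor 228 = 139
byte 4: 114 xor   5 = 119
byte 5:  32 xor 111 =  79
byte 6: 116 xor  50 =  70
byte 7: 104 xor 147 = 251
byte 8: 101 xor 113 =  20
byte 9:  32 xor 248 = 216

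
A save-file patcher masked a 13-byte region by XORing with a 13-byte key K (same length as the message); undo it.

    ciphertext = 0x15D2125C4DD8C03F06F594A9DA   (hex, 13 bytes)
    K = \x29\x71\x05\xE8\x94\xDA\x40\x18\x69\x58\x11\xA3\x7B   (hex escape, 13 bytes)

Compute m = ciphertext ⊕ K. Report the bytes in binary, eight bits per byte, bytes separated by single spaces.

00111100 10100011 00010111 10110100 11011001 00000010 10000000 00100111 01101111 10101101 10000101 00001010 10100001

XOR is its own inverse, so applying the key byte-wise gives the result directly.
byte 0: 15 xor 29 = 3c
byte 1: d2 xor 71 = a3
byte 2: 12 xor 05 = 17
byte 3: 5c xor e8 = b4
byte 4: 4d xor 94 = d9
byte 5: d8 xor da = 02
byte 6: c0 xor 40 = 80
byte 7: 3f xor 18 = 27
byte 8: 06 xor 69 = 6f
byte 9: f5 xor 58 = ad
byte 10: 94 xor 11 = 85
byte 11: a9 xor a3 = 0a
byte 12: da xor 7b = a1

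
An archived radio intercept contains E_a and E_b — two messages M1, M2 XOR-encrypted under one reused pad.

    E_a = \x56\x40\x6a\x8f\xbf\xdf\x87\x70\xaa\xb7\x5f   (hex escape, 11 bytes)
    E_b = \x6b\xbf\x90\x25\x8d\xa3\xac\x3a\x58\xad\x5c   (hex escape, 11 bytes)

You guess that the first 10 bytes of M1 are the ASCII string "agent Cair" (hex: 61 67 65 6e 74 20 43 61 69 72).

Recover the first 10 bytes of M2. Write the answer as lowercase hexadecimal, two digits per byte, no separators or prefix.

5c989fc4465c682b9b68

First, E_a ⊕ E_b = (M1 ⊕ K) ⊕ (M2 ⊕ K) = M1 ⊕ M2, so the key drops out. Then M2 = (M1 ⊕ M2) ⊕ M1 over the first 10 bytes.
byte 0: (56 xor 6b) xor 61 = 3d xor 61 = 5c
byte 1: (40 xor bf) xor 67 = ff xor 67 = 98
byte 2: (6a xor 90) xor 65 = fa xor 65 = 9f
byte 3: (8f xor 25) xor 6e = aa xor 6e = c4
byte 4: (bf xor 8d) xor 74 = 32 xor 74 = 46
byte 5: (df xor a3) xor 20 = 7c xor 20 = 5c
byte 6: (87 xor ac) xor 43 = 2b xor 43 = 68
byte 7: (70 xor 3a) xor 61 = 4a xor 61 = 2b
byte 8: (aa xor 58) xor 69 = f2 xor 69 = 9b
byte 9: (b7 xor ad) xor 72 = 1a xor 72 = 68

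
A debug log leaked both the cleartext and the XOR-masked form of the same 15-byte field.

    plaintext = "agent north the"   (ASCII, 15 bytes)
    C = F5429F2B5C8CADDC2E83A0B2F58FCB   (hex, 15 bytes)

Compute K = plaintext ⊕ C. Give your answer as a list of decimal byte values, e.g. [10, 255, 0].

Since C = plaintext ⊕ K, XORing both sides with plaintext gives K = plaintext ⊕ C.
61 XOR f5 = 94
67 XOR 42 = 25
65 XOR 9f = fa
6e XOR 2b = 45
74 XOR 5c = 28
20 XOR 8c = ac
6e XOR ad = c3
6f XOR dc = b3
72 XOR 2e = 5c
74 XOR 83 = f7
68 XOR a0 = c8
20 XOR b2 = 92
74 XOR f5 = 81
68 XOR 8f = e7
65 XOR cb = ae

[148, 37, 250, 69, 40, 172, 195, 179, 92, 247, 200, 146, 129, 231, 174]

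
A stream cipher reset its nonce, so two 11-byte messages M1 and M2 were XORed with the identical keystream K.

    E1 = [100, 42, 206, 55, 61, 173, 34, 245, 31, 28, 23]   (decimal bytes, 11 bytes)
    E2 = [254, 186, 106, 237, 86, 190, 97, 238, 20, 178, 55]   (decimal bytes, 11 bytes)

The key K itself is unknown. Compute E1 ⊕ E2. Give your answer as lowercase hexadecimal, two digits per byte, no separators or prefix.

E1 ⊕ E2 = (M1 ⊕ K) ⊕ (M2 ⊕ K) = M1 ⊕ M2 — the shared key cancels under XOR.
byte 0: 64 ^ fe = 9a
byte 1: 2a ^ ba = 90
byte 2: ce ^ 6a = a4
byte 3: 37 ^ ed = da
byte 4: 3d ^ 56 = 6b
byte 5: ad ^ be = 13
byte 6: 22 ^ 61 = 43
byte 7: f5 ^ ee = 1b
byte 8: 1f ^ 14 = 0b
byte 9: 1c ^ b2 = ae
byte 10: 17 ^ 37 = 20

9a90a4da6b13431b0bae20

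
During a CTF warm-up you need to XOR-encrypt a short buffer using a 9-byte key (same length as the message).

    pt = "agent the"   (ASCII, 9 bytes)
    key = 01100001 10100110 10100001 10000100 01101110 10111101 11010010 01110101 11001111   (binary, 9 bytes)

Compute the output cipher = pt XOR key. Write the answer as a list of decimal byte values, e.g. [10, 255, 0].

61 xor 61 = 00
67 xor a6 = c1
65 xor a1 = c4
6e xor 84 = ea
74 xor 6e = 1a
20 xor bd = 9d
74 xor d2 = a6
68 xor 75 = 1d
65 xor cf = aa

[0, 193, 196, 234, 26, 157, 166, 29, 170]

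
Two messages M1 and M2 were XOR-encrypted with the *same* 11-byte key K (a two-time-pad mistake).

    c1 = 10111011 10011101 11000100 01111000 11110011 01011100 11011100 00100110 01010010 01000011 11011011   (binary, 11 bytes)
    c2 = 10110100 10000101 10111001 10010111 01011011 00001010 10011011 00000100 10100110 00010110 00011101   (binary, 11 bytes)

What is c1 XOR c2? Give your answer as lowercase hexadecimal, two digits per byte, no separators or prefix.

c1 ⊕ c2 = (M1 ⊕ K) ⊕ (M2 ⊕ K) = M1 ⊕ M2 — the shared key cancels under XOR.
10111011 XOR 10110100 = 00001111
10011101 XOR 10000101 = 00011000
11000100 XOR 10111001 = 01111101
01111000 XOR 10010111 = 11101111
11110011 XOR 01011011 = 10101000
01011100 XOR 00001010 = 01010110
11011100 XOR 10011011 = 01000111
00100110 XOR 00000100 = 00100010
01010010 XOR 10100110 = 11110100
01000011 XOR 00010110 = 01010101
11011011 XOR 00011101 = 11000110

0f187defa8564722f455c6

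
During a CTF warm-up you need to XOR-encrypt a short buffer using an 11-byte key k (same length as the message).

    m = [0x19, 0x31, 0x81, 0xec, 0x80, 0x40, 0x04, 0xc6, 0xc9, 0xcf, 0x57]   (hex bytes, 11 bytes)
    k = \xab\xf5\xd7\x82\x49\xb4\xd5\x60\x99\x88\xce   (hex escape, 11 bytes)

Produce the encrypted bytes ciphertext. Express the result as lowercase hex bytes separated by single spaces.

b2 c4 56 6e c9 f4 d1 a6 50 47 99

byte 0:  25 ^ 171 = 178
byte 1:  49 ^ 245 = 196
byte 2: 129 ^ 215 =  86
byte 3: 236 ^ 130 = 110
byte 4: 128 ^  73 = 201
byte 5:  64 ^ 180 = 244
byte 6:   4 ^ 213 = 209
byte 7: 198 ^  96 = 166
byte 8: 201 ^ 153 =  80
byte 9: 207 ^ 136 =  71
byte 10:  87 ^ 206 = 153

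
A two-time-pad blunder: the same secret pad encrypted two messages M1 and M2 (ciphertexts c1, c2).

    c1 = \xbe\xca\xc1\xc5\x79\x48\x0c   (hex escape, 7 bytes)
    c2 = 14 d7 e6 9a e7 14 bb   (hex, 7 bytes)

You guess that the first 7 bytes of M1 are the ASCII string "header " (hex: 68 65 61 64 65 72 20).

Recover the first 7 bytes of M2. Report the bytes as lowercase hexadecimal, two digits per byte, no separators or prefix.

c278463bfb2e97

First, c1 ⊕ c2 = (M1 ⊕ K) ⊕ (M2 ⊕ K) = M1 ⊕ M2, so the key drops out. Then M2 = (M1 ⊕ M2) ⊕ M1 over the first 7 bytes.
byte 0: (be ⊕ 14) ⊕ 68 = aa ⊕ 68 = c2
byte 1: (ca ⊕ d7) ⊕ 65 = 1d ⊕ 65 = 78
byte 2: (c1 ⊕ e6) ⊕ 61 = 27 ⊕ 61 = 46
byte 3: (c5 ⊕ 9a) ⊕ 64 = 5f ⊕ 64 = 3b
byte 4: (79 ⊕ e7) ⊕ 65 = 9e ⊕ 65 = fb
byte 5: (48 ⊕ 14) ⊕ 72 = 5c ⊕ 72 = 2e
byte 6: (0c ⊕ bb) ⊕ 20 = b7 ⊕ 20 = 97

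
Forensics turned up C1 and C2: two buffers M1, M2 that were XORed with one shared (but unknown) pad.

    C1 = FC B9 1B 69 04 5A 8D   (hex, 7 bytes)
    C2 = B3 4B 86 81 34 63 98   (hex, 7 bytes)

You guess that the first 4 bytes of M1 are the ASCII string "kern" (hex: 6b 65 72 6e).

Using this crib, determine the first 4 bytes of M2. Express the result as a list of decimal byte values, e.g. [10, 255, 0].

[36, 151, 239, 134]

First, C1 ⊕ C2 = (M1 ⊕ K) ⊕ (M2 ⊕ K) = M1 ⊕ M2, so the key drops out. Then M2 = (M1 ⊕ M2) ⊕ M1 over the first 4 bytes.
byte 0: (fc xor b3) xor 6b = 4f xor 6b = 24
byte 1: (b9 xor 4b) xor 65 = f2 xor 65 = 97
byte 2: (1b xor 86) xor 72 = 9d xor 72 = ef
byte 3: (69 xor 81) xor 6e = e8 xor 6e = 86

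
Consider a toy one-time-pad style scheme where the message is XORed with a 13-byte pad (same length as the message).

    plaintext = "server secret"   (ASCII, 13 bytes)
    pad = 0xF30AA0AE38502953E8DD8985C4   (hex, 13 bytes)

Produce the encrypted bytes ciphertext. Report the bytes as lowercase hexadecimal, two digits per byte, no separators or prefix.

73 XOR f3 = 80
65 XOR 0a = 6f
72 XOR a0 = d2
76 XOR ae = d8
65 XOR 38 = 5d
72 XOR 50 = 22
20 XOR 29 = 09
73 XOR 53 = 20
65 XOR e8 = 8d
63 XOR dd = be
72 XOR 89 = fb
65 XOR 85 = e0
74 XOR c4 = b0

806fd2d85d2209208dbefbe0b0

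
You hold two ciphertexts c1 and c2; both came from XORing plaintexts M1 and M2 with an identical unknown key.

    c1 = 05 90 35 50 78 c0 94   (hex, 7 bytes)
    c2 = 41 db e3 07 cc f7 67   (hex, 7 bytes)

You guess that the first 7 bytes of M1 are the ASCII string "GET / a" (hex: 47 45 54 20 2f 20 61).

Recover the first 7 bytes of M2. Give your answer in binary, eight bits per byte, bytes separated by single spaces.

00000011 00001110 10000010 01110111 10011011 00010111 10010010

First, c1 ⊕ c2 = (M1 ⊕ K) ⊕ (M2 ⊕ K) = M1 ⊕ M2, so the key drops out. Then M2 = (M1 ⊕ M2) ⊕ M1 over the first 7 bytes.
byte 0: (05 xor 41) xor 47 = 44 xor 47 = 03
byte 1: (90 xor db) xor 45 = 4b xor 45 = 0e
byte 2: (35 xor e3) xor 54 = d6 xor 54 = 82
byte 3: (50 xor 07) xor 20 = 57 xor 20 = 77
byte 4: (78 xor cc) xor 2f = b4 xor 2f = 9b
byte 5: (c0 xor f7) xor 20 = 37 xor 20 = 17
byte 6: (94 xor 67) xor 61 = f3 xor 61 = 92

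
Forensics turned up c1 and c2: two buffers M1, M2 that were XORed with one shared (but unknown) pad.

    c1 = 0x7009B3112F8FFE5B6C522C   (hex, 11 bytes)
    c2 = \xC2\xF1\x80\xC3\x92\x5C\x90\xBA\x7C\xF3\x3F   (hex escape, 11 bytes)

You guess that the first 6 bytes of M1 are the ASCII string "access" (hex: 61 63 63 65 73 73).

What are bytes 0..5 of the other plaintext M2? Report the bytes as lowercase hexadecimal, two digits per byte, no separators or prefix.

First, c1 ⊕ c2 = (M1 ⊕ K) ⊕ (M2 ⊕ K) = M1 ⊕ M2, so the key drops out. Then M2 = (M1 ⊕ M2) ⊕ M1 over the first 6 bytes.
byte 0: (70 XOR c2) XOR 61 = b2 XOR 61 = d3
byte 1: (09 XOR f1) XOR 63 = f8 XOR 63 = 9b
byte 2: (b3 XOR 80) XOR 63 = 33 XOR 63 = 50
byte 3: (11 XOR c3) XOR 65 = d2 XOR 65 = b7
byte 4: (2f XOR 92) XOR 73 = bd XOR 73 = ce
byte 5: (8f XOR 5c) XOR 73 = d3 XOR 73 = a0

d39b50b7cea0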